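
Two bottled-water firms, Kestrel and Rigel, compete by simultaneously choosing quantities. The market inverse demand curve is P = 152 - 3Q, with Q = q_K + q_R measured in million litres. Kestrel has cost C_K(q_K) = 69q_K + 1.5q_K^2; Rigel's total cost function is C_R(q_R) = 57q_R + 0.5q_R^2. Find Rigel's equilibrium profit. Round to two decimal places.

Kestrel's profit: π_K = (152 - 3Q)q_K - (69q_K + (3/2)q_K²). Setting ∂π_K/∂q_K = 0: 83 - 9q_K - 3(q_R) = 0.
Rigel's first-order condition: 95 - 7q_R - 3(q_K) = 0.
Rearranging gives the reaction functions q_K = (83 - 3q_R)/9 and q_R = (95 - 3q_K)/7.
Substituting one into the other gives q_K = 148/27 and q_R = 101/9.
Price P = 152 - 3·(451/27) = 917/9.
Rigel's profit: (917/9)·(101/9) - 57·(101/9) - (1/2)(101/9)² = 440.7840.

440.78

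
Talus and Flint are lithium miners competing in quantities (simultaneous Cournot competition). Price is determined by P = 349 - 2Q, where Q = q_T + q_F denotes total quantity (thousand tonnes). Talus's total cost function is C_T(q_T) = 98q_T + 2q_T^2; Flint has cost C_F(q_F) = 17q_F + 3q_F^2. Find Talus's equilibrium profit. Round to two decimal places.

Talus's profit: π_T = (349 - 2Q)q_T - (98q_T + 2q_T²). Setting ∂π_T/∂q_T = 0: 251 - 8q_T - 2(q_F) = 0.
Flint's first-order condition: 332 - 10q_F - 2(q_T) = 0.
Rearranging gives the reaction functions q_T = (251 - 2q_F)/8 and q_F = (332 - 2q_T)/10.
Substituting one into the other gives q_T = 923/38 and q_F = 1077/38.
Price P = 349 - 2·(1000/19) = 243.7368.
Talus's profit: 243.7368·(923/38) - 98·(923/38) - 2(923/38)² = 2359.9141.

2359.91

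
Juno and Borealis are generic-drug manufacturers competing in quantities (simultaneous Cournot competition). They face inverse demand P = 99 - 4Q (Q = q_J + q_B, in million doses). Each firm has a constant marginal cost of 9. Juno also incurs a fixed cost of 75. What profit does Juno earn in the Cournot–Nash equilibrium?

150

Each firm earns π_i = (99 - 4Q)q_i - 9q_i.
Setting ∂π_i/∂q_i = 0 with rivals' quantities fixed: 90 - 8q_i - 4q_j = 0.
By symmetry each firm produces the same amount; substituting q_j = q_i yields q_i = 90/12 = 15/2.
Price P = 99 - 4·15 = 39.
Juno's profit: (39 - 9)·(15/2) - 75 = 150.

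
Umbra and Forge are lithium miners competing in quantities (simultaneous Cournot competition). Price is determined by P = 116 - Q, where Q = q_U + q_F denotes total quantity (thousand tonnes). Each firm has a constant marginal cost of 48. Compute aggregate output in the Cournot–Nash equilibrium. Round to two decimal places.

A representative firm's profit is π_i = q_i(116 - Q) - 48q_i.
Setting ∂π_i/∂q_i = 0 with rivals' quantities fixed: 68 - 2q_i - q_j = 0.
By symmetry each firm produces the same amount; substituting q_j = q_i yields q_i = 68/3.
Total output Q = 68/3 + 68/3 = 136/3.

45.33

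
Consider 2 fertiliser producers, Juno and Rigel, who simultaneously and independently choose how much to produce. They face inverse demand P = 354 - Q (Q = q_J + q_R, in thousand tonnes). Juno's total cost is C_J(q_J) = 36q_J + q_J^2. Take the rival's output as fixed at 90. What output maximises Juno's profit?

With the rival's output fixed at 90, Juno's profit is π_J = (354 - 90 - q_J)q_J - (36q_J + q_J²) = (264 - q_J)q_J - (36q_J + q_J²).
∂π_J/∂q_J = 228 - 4q_J = 0, so q_J = 57.

57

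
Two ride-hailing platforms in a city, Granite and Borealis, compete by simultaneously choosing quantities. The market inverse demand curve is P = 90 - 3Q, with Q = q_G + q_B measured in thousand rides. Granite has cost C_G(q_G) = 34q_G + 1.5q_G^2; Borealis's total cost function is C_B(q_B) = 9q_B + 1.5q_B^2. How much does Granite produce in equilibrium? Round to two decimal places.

Granite's profit: π_G = (90 - 3Q)q_G - (34q_G + (3/2)q_G²). Setting ∂π_G/∂q_G = 0: 56 - 9q_G - 3(q_B) = 0.
Borealis's first-order condition: 81 - 9q_B - 3(q_G) = 0.
So q_G = (56 - 3q_B)/9 and q_B = (81 - 3q_G)/9.
Substituting one into the other gives q_G = 29/8 and q_B = 187/24.

3.63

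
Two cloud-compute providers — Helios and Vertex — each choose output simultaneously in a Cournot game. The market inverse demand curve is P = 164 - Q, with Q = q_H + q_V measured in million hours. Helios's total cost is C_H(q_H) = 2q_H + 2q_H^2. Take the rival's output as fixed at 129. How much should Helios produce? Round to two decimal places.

5.50

With the rival's output fixed at 129, Helios's profit is π_H = (164 - 129 - q_H)q_H - (2q_H + 2q_H²) = (35 - q_H)q_H - (2q_H + 2q_H²).
∂π_H/∂q_H = 33 - 6q_H = 0, so q_H = 11/2.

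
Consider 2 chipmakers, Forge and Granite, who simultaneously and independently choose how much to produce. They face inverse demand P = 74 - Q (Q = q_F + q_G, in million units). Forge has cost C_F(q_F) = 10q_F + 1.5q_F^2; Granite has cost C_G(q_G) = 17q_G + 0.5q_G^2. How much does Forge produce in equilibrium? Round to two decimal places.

9.64

Forge's profit: π_F = (74 - Q)q_F - (10q_F + (3/2)q_F²). Setting ∂π_F/∂q_F = 0: 64 - 5q_F - (q_G) = 0.
Granite's first-order condition: 57 - 3q_G - (q_F) = 0.
So q_F = (64 - q_G)/5 and q_G = (57 - q_F)/3.
Solving the pair: q_F = 135/14, q_G = 221/14.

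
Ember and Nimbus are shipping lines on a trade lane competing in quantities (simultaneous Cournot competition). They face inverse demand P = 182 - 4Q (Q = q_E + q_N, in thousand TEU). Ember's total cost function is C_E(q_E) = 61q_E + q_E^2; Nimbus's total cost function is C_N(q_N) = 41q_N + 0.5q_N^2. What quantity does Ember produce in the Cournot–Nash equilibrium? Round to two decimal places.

Ember's profit: π_E = (182 - 4Q)q_E - (61q_E + q_E²). Setting ∂π_E/∂q_E = 0: 121 - 10q_E - 4(q_N) = 0.
Nimbus's first-order condition: 141 - 9q_N - 4(q_E) = 0.
Best responses: q_E = (121 - 4q_N)/10, q_N = (141 - 4q_E)/9.
Substituting one into the other gives q_E = 525/74 and q_N = 463/37.

7.09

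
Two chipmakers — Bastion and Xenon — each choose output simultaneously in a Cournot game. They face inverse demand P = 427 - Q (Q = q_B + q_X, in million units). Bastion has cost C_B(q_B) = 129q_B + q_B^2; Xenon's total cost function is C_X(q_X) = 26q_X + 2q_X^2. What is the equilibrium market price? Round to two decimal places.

Bastion's profit: π_B = (427 - Q)q_B - (129q_B + q_B²). Setting ∂π_B/∂q_B = 0: 298 - 4q_B - (q_X) = 0.
Xenon's first-order condition: 401 - 6q_X - (q_B) = 0.
So q_B = (298 - q_X)/4 and q_X = (401 - q_B)/6.
Substituting one into the other gives q_B = 1387/23 and q_X = 1306/23.
Total output Q = 117.0870, so price P = 427 - 117.0870 = 309.9130.

309.91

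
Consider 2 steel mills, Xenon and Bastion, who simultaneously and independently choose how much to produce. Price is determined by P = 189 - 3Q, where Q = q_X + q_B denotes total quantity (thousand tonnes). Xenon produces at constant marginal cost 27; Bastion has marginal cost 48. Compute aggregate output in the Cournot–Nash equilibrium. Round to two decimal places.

Xenon's profit: π_X = (189 - 3Q)q_X - (27q_X). Setting ∂π_X/∂q_X = 0: 162 - 6q_X - 3(q_B) = 0.
Bastion's profit: π_B = (189 - 3Q)q_B - (48q_B). Setting ∂π_B/∂q_B = 0: 141 - 6q_B - 3(q_X) = 0.
Best responses: q_X = (162 - 3q_B)/6, q_B = (141 - 3q_X)/6.
Substituting one into the other gives q_X = 61/3 and q_B = 40/3.
Total output Q = 61/3 + 40/3 = 101/3.

33.67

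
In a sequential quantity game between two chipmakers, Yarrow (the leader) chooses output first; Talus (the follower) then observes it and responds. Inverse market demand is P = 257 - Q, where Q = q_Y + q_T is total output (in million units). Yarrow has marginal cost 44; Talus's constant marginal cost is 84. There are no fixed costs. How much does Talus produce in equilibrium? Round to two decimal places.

23.25

The follower Talus best-responds to any q_Y: π_T = (257 - Q)q_T - 84q_T.
Setting the follower's marginal profit to zero, 173 - q_Y - 2q_T = 0, i.e. q_T = (173 - q_Y)/2.
The leader anticipates this reaction. Substituting into P = 257 - Q gives P = 341/2 - (1/2)q_Y, so π_Y = (341/2 - (1/2)q_Y)q_Y - 44q_Y.
Leader FOC: 253/2 - q_Y = 0, so q_Y = 253/2.
Then q_T = (173 - 253/2)/2 = 93/4.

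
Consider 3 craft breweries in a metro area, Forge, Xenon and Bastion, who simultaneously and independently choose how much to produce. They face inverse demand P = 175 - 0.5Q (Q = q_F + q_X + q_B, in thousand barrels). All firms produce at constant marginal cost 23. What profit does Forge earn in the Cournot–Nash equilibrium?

2888

Each firm earns π_i = (175 - 0.5Q)q_i - 23q_i.
Setting ∂π_i/∂q_i = 0 with rivals' quantities fixed: 152 - q_i - (1/2)·Σ_{j≠i} q_j = 0.
By symmetry each firm produces the same amount; substituting Σ_{j≠i} q_j = 2q_i yields q_i = 152/2 = 76.
Price P = 175 - (1/2)·228 = 61.
Forge's profit: (61 - 23)·76 = 2888.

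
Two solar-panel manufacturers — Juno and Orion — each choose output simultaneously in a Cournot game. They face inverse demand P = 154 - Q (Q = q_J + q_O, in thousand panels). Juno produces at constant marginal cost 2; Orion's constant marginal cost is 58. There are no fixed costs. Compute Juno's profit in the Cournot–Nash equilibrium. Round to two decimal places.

Juno's profit: π_J = (154 - Q)q_J - (2q_J). Setting ∂π_J/∂q_J = 0: 152 - 2q_J - (q_O) = 0.
Orion's profit: π_O = (154 - Q)q_O - (58q_O). Setting ∂π_O/∂q_O = 0: 96 - 2q_O - (q_J) = 0.
Rearranging gives the reaction functions q_J = (152 - q_O)/2 and q_O = (96 - q_J)/2.
Substituting one into the other gives q_J = 208/3 and q_O = 40/3.
Price P = 154 - 248/3 = 214/3.
Juno's profit: (214/3 - 2)·(208/3) = 4807.1111.

4807.11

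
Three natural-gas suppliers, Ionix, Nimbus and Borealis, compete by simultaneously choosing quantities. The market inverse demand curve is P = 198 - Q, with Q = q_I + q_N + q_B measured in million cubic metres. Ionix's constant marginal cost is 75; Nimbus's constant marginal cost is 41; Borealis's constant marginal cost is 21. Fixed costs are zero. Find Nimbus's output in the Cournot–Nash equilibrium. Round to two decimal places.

Ionix's profit: π_I = (198 - Q)q_I - (75q_I). Setting ∂π_I/∂q_I = 0: 123 - 2q_I - (q_N + q_B) = 0.
Nimbus's profit: π_N = (198 - Q)q_N - (41q_N). Setting ∂π_N/∂q_N = 0: 157 - 2q_N - (q_I + q_B) = 0.
Borealis's profit: π_B = (198 - Q)q_B - (21q_B). Setting ∂π_B/∂q_B = 0: 177 - 2q_B - (q_I + q_N) = 0.
Adding the 3 conditions: 457 − 2Q − 2Q = 0, i.e. Q = 457/4.
Back-substituting: q_I = (123 − 457/4) = 35/4, q_N = (157 − 457/4) = 171/4, q_B = (177 − 457/4) = 251/4.

42.75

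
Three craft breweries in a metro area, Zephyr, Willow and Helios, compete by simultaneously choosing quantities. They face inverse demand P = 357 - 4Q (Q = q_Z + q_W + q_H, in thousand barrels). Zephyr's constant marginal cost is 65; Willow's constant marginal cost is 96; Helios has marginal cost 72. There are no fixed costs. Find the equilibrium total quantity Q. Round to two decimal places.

Zephyr's profit: π_Z = (357 - 4Q)q_Z - (65q_Z). Setting ∂π_Z/∂q_Z = 0: 292 - 8q_Z - 4(q_W + q_H) = 0.
Willow's first-order condition: 261 - 8q_W - 4(q_Z + q_H) = 0.
Helios's profit: π_H = (357 - 4Q)q_H - (72q_H). Setting ∂π_H/∂q_H = 0: 285 - 8q_H - 4(q_Z + q_W) = 0.
Adding the 3 conditions: 838 − 8Q − 8Q = 0, i.e. Q = 419/8.
Back-substituting: q_Z = (292 − 419/2)/4 = 165/8, q_W = (261 − 419/2)/4 = 103/8, q_H = (285 − 419/2)/4 = 151/8.
Total output Q = 165/8 + 103/8 + 151/8 = 419/8.

52.38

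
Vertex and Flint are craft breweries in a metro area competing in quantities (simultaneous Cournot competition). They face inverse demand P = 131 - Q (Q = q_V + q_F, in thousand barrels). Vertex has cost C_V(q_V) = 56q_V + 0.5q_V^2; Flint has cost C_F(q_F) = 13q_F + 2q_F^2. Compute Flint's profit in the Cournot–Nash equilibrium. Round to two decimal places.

Vertex's profit: π_V = (131 - Q)q_V - (56q_V + (1/2)q_V²). Setting ∂π_V/∂q_V = 0: 75 - 3q_V - (q_F) = 0.
Flint's first-order condition: 118 - 6q_F - (q_V) = 0.
So q_V = (75 - q_F)/3 and q_F = (118 - q_V)/6.
Solving the pair: q_V = 332/17, q_F = 279/17.
Price P = 131 - 611/17 = 1616/17.
Flint's profit: (1616/17)·(279/17) - 13·(279/17) - 2(279/17)² = 808.0381.

808.04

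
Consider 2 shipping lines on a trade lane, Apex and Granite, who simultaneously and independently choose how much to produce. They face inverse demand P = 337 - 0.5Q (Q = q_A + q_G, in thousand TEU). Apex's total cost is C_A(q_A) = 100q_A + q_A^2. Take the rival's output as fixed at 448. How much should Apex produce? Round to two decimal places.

4.33

With the rival's output fixed at 448, Apex's profit is π_A = (337 - (1/2)·448 - (1/2)q_A)q_A - (100q_A + q_A²) = (113 - (1/2)q_A)q_A - (100q_A + q_A²).
∂π_A/∂q_A = 13 - 3q_A = 0, so q_A = 13/3.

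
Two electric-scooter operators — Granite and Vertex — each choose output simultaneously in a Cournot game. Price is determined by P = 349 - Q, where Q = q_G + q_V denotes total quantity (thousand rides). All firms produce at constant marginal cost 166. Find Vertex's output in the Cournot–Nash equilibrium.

A representative firm's profit is π_i = q_i(349 - Q) - 166q_i.
First-order condition (treating rivals' output as given): 183 - 2q_i - q_j = 0.
By symmetry each firm produces the same amount; substituting q_j = q_i yields q_i = 183/3 = 61.

61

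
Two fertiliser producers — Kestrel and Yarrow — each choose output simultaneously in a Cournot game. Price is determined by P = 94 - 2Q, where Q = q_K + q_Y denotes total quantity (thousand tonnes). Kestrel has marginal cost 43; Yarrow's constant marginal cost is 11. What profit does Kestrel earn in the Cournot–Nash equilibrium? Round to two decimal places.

20.06

Kestrel's profit: π_K = (94 - 2Q)q_K - (43q_K). Setting ∂π_K/∂q_K = 0: 51 - 4q_K - 2(q_Y) = 0.
Yarrow's profit: π_Y = (94 - 2Q)q_Y - (11q_Y). Setting ∂π_Y/∂q_Y = 0: 83 - 4q_Y - 2(q_K) = 0.
Best responses: q_K = (51 - 2q_Y)/4, q_Y = (83 - 2q_K)/4.
Solving the pair: q_K = 19/6, q_Y = 115/6.
Price P = 94 - 2·(67/3) = 148/3.
Kestrel's profit: (148/3 - 43)·(19/6) = 361/18.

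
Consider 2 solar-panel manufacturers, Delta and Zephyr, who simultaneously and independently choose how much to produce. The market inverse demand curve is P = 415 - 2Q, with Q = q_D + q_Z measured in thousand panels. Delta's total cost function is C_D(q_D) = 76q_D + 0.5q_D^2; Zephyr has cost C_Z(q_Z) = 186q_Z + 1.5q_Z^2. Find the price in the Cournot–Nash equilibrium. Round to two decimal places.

261.32

Delta's profit: π_D = (415 - 2Q)q_D - (76q_D + (1/2)q_D²). Setting ∂π_D/∂q_D = 0: 339 - 5q_D - 2(q_Z) = 0.
Zephyr's first-order condition: 229 - 7q_Z - 2(q_D) = 0.
Rearranging gives the reaction functions q_D = (339 - 2q_Z)/5 and q_Z = (229 - 2q_D)/7.
Solving the pair: q_D = 1915/31, q_Z = 467/31.
Total output Q = 76.8387, so price P = 415 - 2·76.8387 = 261.3226.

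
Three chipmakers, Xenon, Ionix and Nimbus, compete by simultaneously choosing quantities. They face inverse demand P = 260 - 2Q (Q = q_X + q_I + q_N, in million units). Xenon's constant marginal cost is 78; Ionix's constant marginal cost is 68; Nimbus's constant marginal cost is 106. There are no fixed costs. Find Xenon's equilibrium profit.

Xenon's profit: π_X = (260 - 2Q)q_X - (78q_X). Setting ∂π_X/∂q_X = 0: 182 - 4q_X - 2(q_I + q_N) = 0.
Ionix's first-order condition: 192 - 4q_I - 2(q_X + q_N) = 0.
Nimbus's profit: π_N = (260 - 2Q)q_N - (106q_N). Setting ∂π_N/∂q_N = 0: 154 - 4q_N - 2(q_X + q_I) = 0.
Adding the 3 conditions: 528 − 4Q − 4Q = 0, i.e. Q = 66.
Back-substituting: q_X = (182 − 132)/2 = 25, q_I = (192 − 132)/2 = 30, q_N = (154 − 132)/2 = 11.
Price P = 260 - 2·66 = 128.
Xenon's profit: (128 - 78)·25 = 1250.

1250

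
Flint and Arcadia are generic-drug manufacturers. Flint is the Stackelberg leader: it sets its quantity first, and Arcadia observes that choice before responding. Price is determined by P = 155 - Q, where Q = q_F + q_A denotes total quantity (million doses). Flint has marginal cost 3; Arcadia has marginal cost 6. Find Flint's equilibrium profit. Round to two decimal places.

The follower Arcadia best-responds to any q_F: π_A = (155 - Q)q_A - 6q_A.
∂π_A/∂q_A = 149 - q_F - 2q_A = 0 gives the reaction function q_A = (149 - q_F)/2.
Flint substitutes q_A(q_F) into its own profit: π_F = q_F(155 - q_F - (149 - q_F)/2) - 3q_F = (161/2 - (1/2)q_F)q_F - 3q_F.
Leader FOC: 155/2 - q_F = 0, so q_F = 155/2.
Then q_A = (149 - 155/2)/2 = 143/4.
Price P = 155 - 453/4 = 167/4.
Flint's profit: (167/4 - 3)·(155/2) = 3003.1250.

3003.13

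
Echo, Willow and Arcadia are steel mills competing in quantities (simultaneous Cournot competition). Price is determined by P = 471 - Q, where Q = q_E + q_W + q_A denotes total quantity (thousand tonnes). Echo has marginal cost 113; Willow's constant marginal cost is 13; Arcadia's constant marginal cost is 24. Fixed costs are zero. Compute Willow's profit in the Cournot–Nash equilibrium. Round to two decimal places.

20235.06

Echo's profit: π_E = (471 - Q)q_E - (113q_E). Setting ∂π_E/∂q_E = 0: 358 - 2q_E - (q_W + q_A) = 0.
Willow's profit: π_W = (471 - Q)q_W - (13q_W). Setting ∂π_W/∂q_W = 0: 458 - 2q_W - (q_E + q_A) = 0.
Arcadia's profit: π_A = (471 - Q)q_A - (24q_A). Setting ∂π_A/∂q_A = 0: 447 - 2q_A - (q_E + q_W) = 0.
Adding the 3 first-order conditions: 1263 − 4Q = 0, so Q = 1263/4.
Back-substituting: q_E = (358 − 1263/4) = 169/4, q_W = (458 − 1263/4) = 569/4, q_A = (447 − 1263/4) = 525/4.
Price P = 471 - 1263/4 = 621/4.
Willow's profit: (621/4 - 13)·(569/4) = 20235.0625.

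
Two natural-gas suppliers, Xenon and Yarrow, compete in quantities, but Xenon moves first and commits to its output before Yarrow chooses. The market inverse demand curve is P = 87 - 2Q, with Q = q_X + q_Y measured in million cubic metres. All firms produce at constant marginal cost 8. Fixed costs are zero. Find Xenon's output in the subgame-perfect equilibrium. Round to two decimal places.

The follower Yarrow best-responds to any q_X: π_Y = (87 - 2Q)q_Y - 8q_Y.
Follower FOC: 79 - 2q_X - 4q_Y = 0, so q_Y(q_X) = (79 - 2q_X)/4.
Xenon substitutes q_Y(q_X) into its own profit: π_X = q_X(87 - 2q_X - (79 - 2q_X)/2) - 8q_X = (95/2 - q_X)q_X - 8q_X.
Leader FOC: 79/2 - 2q_X = 0, so q_X = 79/4.
Then q_Y = (79 - 2·(79/4))/4 = 79/8.

19.75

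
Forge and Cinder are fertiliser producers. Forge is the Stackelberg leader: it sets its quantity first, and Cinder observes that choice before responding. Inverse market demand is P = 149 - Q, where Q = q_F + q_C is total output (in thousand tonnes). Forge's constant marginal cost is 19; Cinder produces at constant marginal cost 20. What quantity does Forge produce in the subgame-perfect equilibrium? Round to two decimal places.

65.50

Solve by backward induction. Given q_F, the follower Cinder maximises π_C = (149 - q_F - q_C)q_C - 20q_C.
∂π_C/∂q_C = 129 - q_F - 2q_C = 0 gives the reaction function q_C = (129 - q_F)/2.
Forge substitutes q_C(q_F) into its own profit: π_F = q_F(149 - q_F - (129 - q_F)/2) - 19q_F = (169/2 - (1/2)q_F)q_F - 19q_F.
Maximising: ∂π_F/∂q_F = 131/2 - q_F = 0, giving q_F = 131/2.
Then q_C = (129 - 131/2)/2 = 127/4.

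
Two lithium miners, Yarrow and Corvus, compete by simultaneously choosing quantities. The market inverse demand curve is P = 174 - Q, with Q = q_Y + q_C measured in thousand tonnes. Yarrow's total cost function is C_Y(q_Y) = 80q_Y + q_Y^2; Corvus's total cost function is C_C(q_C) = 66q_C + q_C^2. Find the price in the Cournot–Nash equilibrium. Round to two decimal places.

Yarrow's profit: π_Y = (174 - Q)q_Y - (80q_Y + q_Y²). Setting ∂π_Y/∂q_Y = 0: 94 - 4q_Y - (q_C) = 0.
Corvus's first-order condition: 108 - 4q_C - (q_Y) = 0.
Rearranging gives the reaction functions q_Y = (94 - q_C)/4 and q_C = (108 - q_Y)/4.
Substituting one into the other gives q_Y = 268/15 and q_C = 338/15.
Total output Q = 202/5, so price P = 174 - 202/5 = 668/5.

133.60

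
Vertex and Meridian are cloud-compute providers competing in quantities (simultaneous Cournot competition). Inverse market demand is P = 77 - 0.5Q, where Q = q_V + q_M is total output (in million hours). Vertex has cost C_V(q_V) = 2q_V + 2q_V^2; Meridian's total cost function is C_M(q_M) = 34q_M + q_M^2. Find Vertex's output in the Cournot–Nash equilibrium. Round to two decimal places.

13.80

Vertex's profit: π_V = (77 - 0.5Q)q_V - (2q_V + 2q_V²). Setting ∂π_V/∂q_V = 0: 75 - 5q_V - (1/2)(q_M) = 0.
Meridian's profit: π_M = (77 - 0.5Q)q_M - (34q_M + q_M²). Setting ∂π_M/∂q_M = 0: 43 - 3q_M - (1/2)(q_V) = 0.
So q_V = (75 - (1/2)q_M)/5 and q_M = (43 - (1/2)q_V)/3.
Solving the pair: q_V = 814/59, q_M = 710/59.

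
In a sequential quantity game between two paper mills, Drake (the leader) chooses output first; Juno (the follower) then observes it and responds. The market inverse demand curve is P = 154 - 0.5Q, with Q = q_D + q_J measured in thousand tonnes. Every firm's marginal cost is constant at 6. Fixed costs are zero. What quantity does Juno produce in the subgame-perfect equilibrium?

74

Solve by backward induction. Given q_D, the follower Juno maximises π_J = (154 - (1/2)q_D - (1/2)q_J)q_J - 6q_J.
Setting the follower's marginal profit to zero, 148 - (1/2)q_D - q_J = 0, i.e. q_J = (148 - (1/2)q_D).
Drake substitutes q_J(q_D) into its own profit: π_D = q_D(154 - (1/2)q_D - (148 - (1/2)q_D)/2) - 6q_D = (80 - (1/4)q_D)q_D - 6q_D.
Maximising: ∂π_D/∂q_D = 74 - (1/2)q_D = 0, giving q_D = 148.
Then q_J = (148 - (1/2)·148) = 74.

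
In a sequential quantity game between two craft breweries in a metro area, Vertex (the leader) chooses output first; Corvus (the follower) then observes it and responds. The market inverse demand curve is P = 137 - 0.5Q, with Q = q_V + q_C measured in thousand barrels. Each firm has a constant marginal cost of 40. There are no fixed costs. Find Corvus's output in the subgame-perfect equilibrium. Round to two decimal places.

48.50

Solve by backward induction. Given q_V, the follower Corvus maximises π_C = (137 - (1/2)q_V - (1/2)q_C)q_C - 40q_C.
Setting the follower's marginal profit to zero, 97 - (1/2)q_V - q_C = 0, i.e. q_C = (97 - (1/2)q_V).
Vertex substitutes q_C(q_V) into its own profit: π_V = q_V(137 - (1/2)q_V - (97 - (1/2)q_V)/2) - 40q_V = (177/2 - (1/4)q_V)q_V - 40q_V.
Maximising: ∂π_V/∂q_V = 97/2 - (1/2)q_V = 0, giving q_V = 97.
Then q_C = (97 - (1/2)·97) = 97/2.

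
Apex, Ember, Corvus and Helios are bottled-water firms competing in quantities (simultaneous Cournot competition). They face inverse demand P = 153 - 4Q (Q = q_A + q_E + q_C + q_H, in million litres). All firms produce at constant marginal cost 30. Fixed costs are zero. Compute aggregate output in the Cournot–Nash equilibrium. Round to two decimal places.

A representative firm's profit is π_i = q_i(153 - 4Q) - 30q_i.
First-order condition (treating rivals' output as given): 123 - 8q_i - 4·Σ_{j≠i} q_j = 0.
By symmetry each firm produces the same amount; substituting Σ_{j≠i} q_j = 3q_i yields q_i = 123/20.
Total output Q = 123/20 + 123/20 + 123/20 + 123/20 = 123/5.

24.60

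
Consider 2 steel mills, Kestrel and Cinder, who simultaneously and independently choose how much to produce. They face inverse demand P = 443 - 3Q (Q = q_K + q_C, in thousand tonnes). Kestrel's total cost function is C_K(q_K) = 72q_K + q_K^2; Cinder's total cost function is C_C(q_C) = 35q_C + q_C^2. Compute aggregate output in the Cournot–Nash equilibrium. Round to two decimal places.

Kestrel's profit: π_K = (443 - 3Q)q_K - (72q_K + q_K²). Setting ∂π_K/∂q_K = 0: 371 - 8q_K - 3(q_C) = 0.
Cinder's first-order condition: 408 - 8q_C - 3(q_K) = 0.
So q_K = (371 - 3q_C)/8 and q_C = (408 - 3q_K)/8.
Solving the pair: q_K = 1744/55, q_C = 39.1091.
Total output Q = 1744/55 + 39.1091 = 779/11.

70.82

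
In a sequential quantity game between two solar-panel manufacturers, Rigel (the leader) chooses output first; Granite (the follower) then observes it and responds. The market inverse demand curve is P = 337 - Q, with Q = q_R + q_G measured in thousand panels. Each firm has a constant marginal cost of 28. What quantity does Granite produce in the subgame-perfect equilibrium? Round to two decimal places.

77.25

Solve by backward induction. Given q_R, the follower Granite maximises π_G = (337 - q_R - q_G)q_G - 28q_G.
Follower FOC: 309 - q_R - 2q_G = 0, so q_G(q_R) = (309 - q_R)/2.
Rigel substitutes q_G(q_R) into its own profit: π_R = q_R(337 - q_R - (309 - q_R)/2) - 28q_R = (365/2 - (1/2)q_R)q_R - 28q_R.
The leader's first-order condition 309/2 - q_R = 0 yields q_R = 309/2.
Then q_G = (309 - 309/2)/2 = 309/4.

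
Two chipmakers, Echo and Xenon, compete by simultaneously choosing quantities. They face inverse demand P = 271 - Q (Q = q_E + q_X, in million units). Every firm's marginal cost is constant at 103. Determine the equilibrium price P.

159

A representative firm's profit is π_i = q_i(271 - Q) - 103q_i.
First-order condition (treating rivals' output as given): 168 - 2q_i - q_j = 0.
By symmetry each firm produces the same amount; substituting q_j = q_i yields q_i = 168/3 = 56.
Total output Q = 112, so price P = 271 - 112 = 159.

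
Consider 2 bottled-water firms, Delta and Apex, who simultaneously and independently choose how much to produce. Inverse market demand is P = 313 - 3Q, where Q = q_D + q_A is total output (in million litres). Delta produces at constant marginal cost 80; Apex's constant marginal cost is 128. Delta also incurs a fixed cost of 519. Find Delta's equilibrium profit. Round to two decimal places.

Delta's profit: π_D = (313 - 3Q)q_D - (80q_D). Setting ∂π_D/∂q_D = 0: 233 - 6q_D - 3(q_A) = 0.
Apex's profit: π_A = (313 - 3Q)q_A - (128q_A). Setting ∂π_A/∂q_A = 0: 185 - 6q_A - 3(q_D) = 0.
Rearranging gives the reaction functions q_D = (233 - 3q_A)/6 and q_A = (185 - 3q_D)/6.
Solving the pair: q_D = 281/9, q_A = 137/9.
Price P = 313 - 3·(418/9) = 521/3.
Delta's profit: (521/3 - 80)·(281/9) - 519 = 2405.4815.

2405.48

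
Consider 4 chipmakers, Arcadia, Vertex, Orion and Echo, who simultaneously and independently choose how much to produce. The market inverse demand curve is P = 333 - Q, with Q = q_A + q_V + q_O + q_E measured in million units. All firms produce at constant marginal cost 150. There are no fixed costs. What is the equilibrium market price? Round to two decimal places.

A representative firm's profit is π_i = q_i(333 - Q) - 150q_i.
First-order condition (treating rivals' output as given): 183 - 2q_i - Σ_{j≠i} q_j = 0.
With identical firms every q_j equals q_i, so Σ_{j≠i} q_j = 3q_i and 183 = 5q_i, giving q_i = 183/5.
Total output Q = 732/5, so price P = 333 - 732/5 = 933/5.

186.60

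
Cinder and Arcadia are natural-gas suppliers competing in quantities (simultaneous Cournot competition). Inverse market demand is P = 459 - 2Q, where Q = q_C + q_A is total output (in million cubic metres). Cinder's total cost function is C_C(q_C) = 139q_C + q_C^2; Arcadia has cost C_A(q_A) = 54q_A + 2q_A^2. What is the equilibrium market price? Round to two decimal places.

298.09

Cinder's profit: π_C = (459 - 2Q)q_C - (139q_C + q_C²). Setting ∂π_C/∂q_C = 0: 320 - 6q_C - 2(q_A) = 0.
Arcadia's first-order condition: 405 - 8q_A - 2(q_C) = 0.
So q_C = (320 - 2q_A)/6 and q_A = (405 - 2q_C)/8.
Substituting one into the other gives q_C = 875/22 and q_A = 895/22.
Total output Q = 885/11, so price P = 459 - 2·(885/11) = 298.0909.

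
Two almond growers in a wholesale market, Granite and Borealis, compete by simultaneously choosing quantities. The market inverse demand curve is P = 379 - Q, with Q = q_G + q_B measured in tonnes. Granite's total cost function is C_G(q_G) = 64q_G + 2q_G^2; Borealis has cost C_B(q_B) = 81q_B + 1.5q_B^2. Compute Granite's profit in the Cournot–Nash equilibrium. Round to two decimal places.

5817.11

Granite's profit: π_G = (379 - Q)q_G - (64q_G + 2q_G²). Setting ∂π_G/∂q_G = 0: 315 - 6q_G - (q_B) = 0.
Borealis's first-order condition: 298 - 5q_B - (q_G) = 0.
So q_G = (315 - q_B)/6 and q_B = (298 - q_G)/5.
Solving the pair: q_G = 1277/29, q_B = 1473/29.
Price P = 379 - 94.8276 = 284.1724.
Granite's profit: 284.1724·(1277/29) - 64·(1277/29) - 2(1277/29)² = 5817.1070.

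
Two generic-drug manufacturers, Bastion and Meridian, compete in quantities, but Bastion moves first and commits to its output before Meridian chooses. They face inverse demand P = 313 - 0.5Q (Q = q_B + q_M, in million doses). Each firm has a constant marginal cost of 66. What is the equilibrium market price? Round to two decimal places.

Solve by backward induction. Given q_B, the follower Meridian maximises π_M = (313 - (1/2)q_B - (1/2)q_M)q_M - 66q_M.
Setting the follower's marginal profit to zero, 247 - (1/2)q_B - q_M = 0, i.e. q_M = (247 - (1/2)q_B).
The leader anticipates this reaction. Substituting into P = 313 - 0.5Q gives P = 379/2 - (1/4)q_B, so π_B = (379/2 - (1/4)q_B)q_B - 66q_B.
The leader's first-order condition 247/2 - (1/2)q_B = 0 yields q_B = 247.
Then q_M = (247 - (1/2)·247) = 247/2.
Total output Q = 741/2, so price P = 313 - (1/2)·(741/2) = 511/4.

127.75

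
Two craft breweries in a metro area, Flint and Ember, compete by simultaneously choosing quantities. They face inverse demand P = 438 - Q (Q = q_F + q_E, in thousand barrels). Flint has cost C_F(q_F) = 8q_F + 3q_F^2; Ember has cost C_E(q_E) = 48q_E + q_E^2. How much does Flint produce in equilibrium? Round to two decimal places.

42.90

Flint's profit: π_F = (438 - Q)q_F - (8q_F + 3q_F²). Setting ∂π_F/∂q_F = 0: 430 - 8q_F - (q_E) = 0.
Ember's first-order condition: 390 - 4q_E - (q_F) = 0.
Best responses: q_F = (430 - q_E)/8, q_E = (390 - q_F)/4.
Solving the pair: q_F = 1330/31, q_E = 86.7742.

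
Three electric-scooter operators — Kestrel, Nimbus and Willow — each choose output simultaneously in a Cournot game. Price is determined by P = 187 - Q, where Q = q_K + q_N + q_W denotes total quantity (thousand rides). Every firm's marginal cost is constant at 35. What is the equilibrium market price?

73

A representative firm's profit is π_i = q_i(187 - Q) - 35q_i.
First-order condition (treating rivals' output as given): 152 - 2q_i - Σ_{j≠i} q_j = 0.
By symmetry each firm produces the same amount; substituting Σ_{j≠i} q_j = 2q_i yields q_i = 152/4 = 38.
Total output Q = 114, so price P = 187 - 114 = 73.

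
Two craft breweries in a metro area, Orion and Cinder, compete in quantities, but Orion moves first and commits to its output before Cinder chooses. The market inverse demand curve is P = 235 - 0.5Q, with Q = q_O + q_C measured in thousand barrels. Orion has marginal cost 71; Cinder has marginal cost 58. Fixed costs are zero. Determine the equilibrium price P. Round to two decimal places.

108.75

The follower Cinder best-responds to any q_O: π_C = (235 - 0.5Q)q_C - 58q_C.
∂π_C/∂q_C = 177 - (1/2)q_O - q_C = 0 gives the reaction function q_C = (177 - (1/2)q_O).
Orion substitutes q_C(q_O) into its own profit: π_O = q_O(235 - (1/2)q_O - (177 - (1/2)q_O)/2) - 71q_O = (293/2 - (1/4)q_O)q_O - 71q_O.
Leader FOC: 151/2 - (1/2)q_O = 0, so q_O = 151.
Then q_C = (177 - (1/2)·151) = 203/2.
Total output Q = 505/2, so price P = 235 - (1/2)·(505/2) = 435/4.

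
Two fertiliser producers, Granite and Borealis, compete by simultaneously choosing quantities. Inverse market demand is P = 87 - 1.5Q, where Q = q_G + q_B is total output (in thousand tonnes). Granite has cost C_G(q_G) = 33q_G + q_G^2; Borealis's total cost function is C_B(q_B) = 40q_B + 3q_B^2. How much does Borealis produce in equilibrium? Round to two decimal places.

Granite's profit: π_G = (87 - 1.5Q)q_G - (33q_G + q_G²). Setting ∂π_G/∂q_G = 0: 54 - 5q_G - (3/2)(q_B) = 0.
Borealis's first-order condition: 47 - 9q_B - (3/2)(q_G) = 0.
Rearranging gives the reaction functions q_G = (54 - (3/2)q_B)/5 and q_B = (47 - (3/2)q_G)/9.
Substituting one into the other gives q_G = 554/57 and q_B = 616/171.

3.60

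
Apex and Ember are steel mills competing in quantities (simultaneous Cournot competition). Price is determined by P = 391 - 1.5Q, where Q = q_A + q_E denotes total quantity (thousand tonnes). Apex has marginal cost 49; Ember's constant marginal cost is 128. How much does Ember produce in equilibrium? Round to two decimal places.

Apex's profit: π_A = (391 - 1.5Q)q_A - (49q_A). Setting ∂π_A/∂q_A = 0: 342 - 3q_A - (3/2)(q_E) = 0.
Ember's profit: π_E = (391 - 1.5Q)q_E - (128q_E). Setting ∂π_E/∂q_E = 0: 263 - 3q_E - (3/2)(q_A) = 0.
Rearranging gives the reaction functions q_A = (342 - (3/2)q_E)/3 and q_E = (263 - (3/2)q_A)/3.
Substituting one into the other gives q_A = 842/9 and q_E = 368/9.

40.89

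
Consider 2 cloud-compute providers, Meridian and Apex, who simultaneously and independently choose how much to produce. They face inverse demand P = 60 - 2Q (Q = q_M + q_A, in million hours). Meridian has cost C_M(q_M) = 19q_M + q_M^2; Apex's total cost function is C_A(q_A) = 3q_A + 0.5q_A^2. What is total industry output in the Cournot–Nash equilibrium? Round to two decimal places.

Meridian's profit: π_M = (60 - 2Q)q_M - (19q_M + q_M²). Setting ∂π_M/∂q_M = 0: 41 - 6q_M - 2(q_A) = 0.
Apex's profit: π_A = (60 - 2Q)q_A - (3q_A + (1/2)q_A²). Setting ∂π_A/∂q_A = 0: 57 - 5q_A - 2(q_M) = 0.
Rearranging gives the reaction functions q_M = (41 - 2q_A)/6 and q_A = (57 - 2q_M)/5.
Solving the pair: q_M = 7/2, q_A = 10.
Total output Q = 7/2 + 10 = 27/2.

13.50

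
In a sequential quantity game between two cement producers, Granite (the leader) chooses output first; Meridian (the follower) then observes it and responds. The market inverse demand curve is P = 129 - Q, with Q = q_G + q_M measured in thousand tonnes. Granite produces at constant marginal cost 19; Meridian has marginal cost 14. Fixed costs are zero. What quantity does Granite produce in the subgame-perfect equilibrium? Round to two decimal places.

52.50

The follower Meridian best-responds to any q_G: π_M = (129 - Q)q_M - 14q_M.
Follower FOC: 115 - q_G - 2q_M = 0, so q_M(q_G) = (115 - q_G)/2.
Granite substitutes q_M(q_G) into its own profit: π_G = q_G(129 - q_G - (115 - q_G)/2) - 19q_G = (143/2 - (1/2)q_G)q_G - 19q_G.
The leader's first-order condition 105/2 - q_G = 0 yields q_G = 105/2.
Then q_M = (115 - 105/2)/2 = 125/4.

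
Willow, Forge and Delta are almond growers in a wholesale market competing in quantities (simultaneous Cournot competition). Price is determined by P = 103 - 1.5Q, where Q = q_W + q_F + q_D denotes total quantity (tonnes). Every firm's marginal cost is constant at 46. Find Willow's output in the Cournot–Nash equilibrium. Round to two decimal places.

9.50

A representative firm's profit is π_i = q_i(103 - 1.5Q) - 46q_i.
First-order condition (treating rivals' output as given): 57 - 3q_i - (3/2)·Σ_{j≠i} q_j = 0.
With identical firms every q_j equals q_i, so Σ_{j≠i} q_j = 2q_i and 57 = 6q_i, giving q_i = 19/2.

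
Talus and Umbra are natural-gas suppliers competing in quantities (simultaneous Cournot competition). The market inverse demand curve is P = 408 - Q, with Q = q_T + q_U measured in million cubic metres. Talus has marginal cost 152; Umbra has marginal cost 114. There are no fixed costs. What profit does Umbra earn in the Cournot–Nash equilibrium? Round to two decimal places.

12247.11

Talus's profit: π_T = (408 - Q)q_T - (152q_T). Setting ∂π_T/∂q_T = 0: 256 - 2q_T - (q_U) = 0.
Umbra's first-order condition: 294 - 2q_U - (q_T) = 0.
Best responses: q_T = (256 - q_U)/2, q_U = (294 - q_T)/2.
Substituting one into the other gives q_T = 218/3 and q_U = 332/3.
Price P = 408 - 550/3 = 674/3.
Umbra's profit: (674/3 - 114)·(332/3) = 12247.1111.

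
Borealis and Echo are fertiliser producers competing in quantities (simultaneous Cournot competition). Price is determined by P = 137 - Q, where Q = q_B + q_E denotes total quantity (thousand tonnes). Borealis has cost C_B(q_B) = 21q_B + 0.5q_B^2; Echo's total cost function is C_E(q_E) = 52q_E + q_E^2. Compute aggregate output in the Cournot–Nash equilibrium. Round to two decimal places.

Borealis's profit: π_B = (137 - Q)q_B - (21q_B + (1/2)q_B²). Setting ∂π_B/∂q_B = 0: 116 - 3q_B - (q_E) = 0.
Echo's first-order condition: 85 - 4q_E - (q_B) = 0.
Rearranging gives the reaction functions q_B = (116 - q_E)/3 and q_E = (85 - q_B)/4.
Substituting one into the other gives q_B = 379/11 and q_E = 139/11.
Total output Q = 379/11 + 139/11 = 518/11.

47.09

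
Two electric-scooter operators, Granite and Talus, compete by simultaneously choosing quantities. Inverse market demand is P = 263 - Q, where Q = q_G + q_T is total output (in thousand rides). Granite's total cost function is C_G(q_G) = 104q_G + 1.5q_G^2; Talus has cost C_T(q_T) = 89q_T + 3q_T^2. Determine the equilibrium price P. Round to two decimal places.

Granite's profit: π_G = (263 - Q)q_G - (104q_G + (3/2)q_G²). Setting ∂π_G/∂q_G = 0: 159 - 5q_G - (q_T) = 0.
Talus's first-order condition: 174 - 8q_T - (q_G) = 0.
Rearranging gives the reaction functions q_G = (159 - q_T)/5 and q_T = (174 - q_G)/8.
Substituting one into the other gives q_G = 366/13 and q_T = 237/13.
Total output Q = 603/13, so price P = 263 - 603/13 = 216.6154.

216.62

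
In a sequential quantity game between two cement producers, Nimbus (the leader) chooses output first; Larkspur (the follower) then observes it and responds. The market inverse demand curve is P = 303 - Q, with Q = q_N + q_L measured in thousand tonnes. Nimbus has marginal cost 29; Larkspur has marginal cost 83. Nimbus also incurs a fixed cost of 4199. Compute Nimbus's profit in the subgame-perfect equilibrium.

The follower Larkspur best-responds to any q_N: π_L = (303 - Q)q_L - 83q_L.
Setting the follower's marginal profit to zero, 220 - q_N - 2q_L = 0, i.e. q_L = (220 - q_N)/2.
The leader anticipates this reaction. Substituting into P = 303 - Q gives P = 193 - (1/2)q_N, so π_N = (193 - (1/2)q_N)q_N - 29q_N.
Leader FOC: 164 - q_N = 0, so q_N = 164.
Then q_L = (220 - 164)/2 = 28.
Price P = 303 - 192 = 111.
Nimbus's profit: (111 - 29)·164 - 4199 = 9249.

9249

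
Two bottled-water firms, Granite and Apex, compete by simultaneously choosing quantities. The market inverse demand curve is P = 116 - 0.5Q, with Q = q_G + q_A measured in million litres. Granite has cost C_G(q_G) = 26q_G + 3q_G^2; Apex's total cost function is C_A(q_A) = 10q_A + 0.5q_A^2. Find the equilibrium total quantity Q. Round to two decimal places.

59.93

Granite's profit: π_G = (116 - 0.5Q)q_G - (26q_G + 3q_G²). Setting ∂π_G/∂q_G = 0: 90 - 7q_G - (1/2)(q_A) = 0.
Apex's first-order condition: 106 - 2q_A - (1/2)(q_G) = 0.
Rearranging gives the reaction functions q_G = (90 - (1/2)q_A)/7 and q_A = (106 - (1/2)q_G)/2.
Substituting one into the other gives q_G = 508/55 and q_A = 50.6909.
Total output Q = 508/55 + 50.6909 = 59.9273.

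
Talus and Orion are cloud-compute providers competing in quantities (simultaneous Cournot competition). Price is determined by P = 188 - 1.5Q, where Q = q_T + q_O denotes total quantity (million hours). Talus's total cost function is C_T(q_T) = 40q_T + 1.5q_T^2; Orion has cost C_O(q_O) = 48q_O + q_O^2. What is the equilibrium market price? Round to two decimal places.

Talus's profit: π_T = (188 - 1.5Q)q_T - (40q_T + (3/2)q_T²). Setting ∂π_T/∂q_T = 0: 148 - 6q_T - (3/2)(q_O) = 0.
Orion's first-order condition: 140 - 5q_O - (3/2)(q_T) = 0.
Best responses: q_T = (148 - (3/2)q_O)/6, q_O = (140 - (3/2)q_T)/5.
Solving the pair: q_T = 19.0991, q_O = 824/37.
Total output Q = 41.3694, so price P = 188 - (3/2)·41.3694 = 125.9459.

125.95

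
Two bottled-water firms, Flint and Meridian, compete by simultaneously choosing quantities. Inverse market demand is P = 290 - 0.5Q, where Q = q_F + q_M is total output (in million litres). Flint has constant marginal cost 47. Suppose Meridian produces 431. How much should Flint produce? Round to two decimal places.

With the rival's output fixed at 431, Flint's profit is π_F = (290 - (1/2)·431 - (1/2)q_F)q_F - (47q_F) = (149/2 - (1/2)q_F)q_F - (47q_F).
∂π_F/∂q_F = 55/2 - q_F = 0, so q_F = 55/2.

27.50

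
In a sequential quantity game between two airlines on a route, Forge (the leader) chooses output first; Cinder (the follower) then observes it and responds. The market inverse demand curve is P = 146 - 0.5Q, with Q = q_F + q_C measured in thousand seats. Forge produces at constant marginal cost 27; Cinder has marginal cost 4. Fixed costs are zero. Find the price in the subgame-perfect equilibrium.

Solve by backward induction. Given q_F, the follower Cinder maximises π_C = (146 - (1/2)q_F - (1/2)q_C)q_C - 4q_C.
Follower FOC: 142 - (1/2)q_F - q_C = 0, so q_C(q_F) = (142 - (1/2)q_F).
Forge substitutes q_C(q_F) into its own profit: π_F = q_F(146 - (1/2)q_F - (142 - (1/2)q_F)/2) - 27q_F = (75 - (1/4)q_F)q_F - 27q_F.
The leader's first-order condition 48 - (1/2)q_F = 0 yields q_F = 96.
Then q_C = (142 - (1/2)·96) = 94.
Total output Q = 190, so price P = 146 - (1/2)·190 = 51.

51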